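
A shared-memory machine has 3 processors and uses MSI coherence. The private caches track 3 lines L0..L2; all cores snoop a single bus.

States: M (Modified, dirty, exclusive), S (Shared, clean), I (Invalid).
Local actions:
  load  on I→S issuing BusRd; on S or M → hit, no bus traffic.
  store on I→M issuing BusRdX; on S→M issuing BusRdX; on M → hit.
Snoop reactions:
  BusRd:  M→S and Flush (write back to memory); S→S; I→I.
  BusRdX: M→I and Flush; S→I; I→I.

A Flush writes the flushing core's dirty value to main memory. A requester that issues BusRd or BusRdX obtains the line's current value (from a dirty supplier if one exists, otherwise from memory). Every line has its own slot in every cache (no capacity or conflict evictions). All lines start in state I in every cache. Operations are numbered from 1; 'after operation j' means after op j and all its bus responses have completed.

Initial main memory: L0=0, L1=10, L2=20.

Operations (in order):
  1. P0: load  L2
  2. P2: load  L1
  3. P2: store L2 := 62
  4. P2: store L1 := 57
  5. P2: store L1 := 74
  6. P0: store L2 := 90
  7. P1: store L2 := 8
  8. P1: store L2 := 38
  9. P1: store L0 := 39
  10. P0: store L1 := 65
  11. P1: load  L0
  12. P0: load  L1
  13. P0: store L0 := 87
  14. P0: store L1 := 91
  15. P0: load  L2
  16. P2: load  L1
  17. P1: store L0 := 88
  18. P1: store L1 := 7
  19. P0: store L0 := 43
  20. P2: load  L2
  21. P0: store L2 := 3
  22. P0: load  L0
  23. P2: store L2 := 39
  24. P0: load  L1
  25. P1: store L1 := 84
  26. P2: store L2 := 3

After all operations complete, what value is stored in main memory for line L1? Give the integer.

[1] P0: load  L2 | P0:S(20), P1:I, P2:I | bus: BusRd
[2] P2: load  L1 | P0:I, P1:I, P2:S(10) | bus: BusRd
[3] P2: store L2 := 62 | P0:I, P1:I, P2:M(62) | bus: BusRdX
[4] P2: store L1 := 57 | P0:I, P1:I, P2:M(57) | bus: BusRdX
[5] P2: store L1 := 74 | P0:I, P1:I, P2:M(74) | bus: none
[6] P0: store L2 := 90 | P0:M(90), P1:I, P2:I | bus: BusRdX,Flush
[7] P1: store L2 := 8 | P0:I, P1:M(8), P2:I | bus: BusRdX,Flush
[8] P1: store L2 := 38 | P0:I, P1:M(38), P2:I | bus: none
[9] P1: store L0 := 39 | P0:I, P1:M(39), P2:I | bus: BusRdX
[10] P0: store L1 := 65 | P0:M(65), P1:I, P2:I | bus: BusRdX,Flush
[11] P1: load  L0 | P0:I, P1:M(39), P2:I | bus: none
[12] P0: load  L1 | P0:M(65), P1:I, P2:I | bus: none
[13] P0: store L0 := 87 | P0:M(87), P1:I, P2:I | bus: BusRdX,Flush
[14] P0: store L1 := 91 | P0:M(91), P1:I, P2:I | bus: none
[15] P0: load  L2 | P0:S(38), P1:S(38), P2:I | bus: BusRd,Flush
[16] P2: load  L1 | P0:S(91), P1:I, P2:S(91) | bus: BusRd,Flush
[17] P1: store L0 := 88 | P0:I, P1:M(88), P2:I | bus: BusRdX,Flush
[18] P1: store L1 := 7 | P0:I, P1:M(7), P2:I | bus: BusRdX
[19] P0: store L0 := 43 | P0:M(43), P1:I, P2:I | bus: BusRdX,Flush
[20] P2: load  L2 | P0:S(38), P1:S(38), P2:S(38) | bus: BusRd
[21] P0: store L2 := 3 | P0:M(3), P1:I, P2:I | bus: BusRdX
[22] P0: load  L0 | P0:M(43), P1:I, P2:I | bus: none
[23] P2: store L2 := 39 | P0:I, P1:I, P2:M(39) | bus: BusRdX,Flush
[24] P0: load  L1 | P0:S(7), P1:S(7), P2:I | bus: BusRd,Flush
[25] P1: store L1 := 84 | P0:I, P1:M(84), P2:I | bus: BusRdX
[26] P2: store L2 := 3 | P0:I, P1:I, P2:M(3) | bus: none

memory[L1] = 7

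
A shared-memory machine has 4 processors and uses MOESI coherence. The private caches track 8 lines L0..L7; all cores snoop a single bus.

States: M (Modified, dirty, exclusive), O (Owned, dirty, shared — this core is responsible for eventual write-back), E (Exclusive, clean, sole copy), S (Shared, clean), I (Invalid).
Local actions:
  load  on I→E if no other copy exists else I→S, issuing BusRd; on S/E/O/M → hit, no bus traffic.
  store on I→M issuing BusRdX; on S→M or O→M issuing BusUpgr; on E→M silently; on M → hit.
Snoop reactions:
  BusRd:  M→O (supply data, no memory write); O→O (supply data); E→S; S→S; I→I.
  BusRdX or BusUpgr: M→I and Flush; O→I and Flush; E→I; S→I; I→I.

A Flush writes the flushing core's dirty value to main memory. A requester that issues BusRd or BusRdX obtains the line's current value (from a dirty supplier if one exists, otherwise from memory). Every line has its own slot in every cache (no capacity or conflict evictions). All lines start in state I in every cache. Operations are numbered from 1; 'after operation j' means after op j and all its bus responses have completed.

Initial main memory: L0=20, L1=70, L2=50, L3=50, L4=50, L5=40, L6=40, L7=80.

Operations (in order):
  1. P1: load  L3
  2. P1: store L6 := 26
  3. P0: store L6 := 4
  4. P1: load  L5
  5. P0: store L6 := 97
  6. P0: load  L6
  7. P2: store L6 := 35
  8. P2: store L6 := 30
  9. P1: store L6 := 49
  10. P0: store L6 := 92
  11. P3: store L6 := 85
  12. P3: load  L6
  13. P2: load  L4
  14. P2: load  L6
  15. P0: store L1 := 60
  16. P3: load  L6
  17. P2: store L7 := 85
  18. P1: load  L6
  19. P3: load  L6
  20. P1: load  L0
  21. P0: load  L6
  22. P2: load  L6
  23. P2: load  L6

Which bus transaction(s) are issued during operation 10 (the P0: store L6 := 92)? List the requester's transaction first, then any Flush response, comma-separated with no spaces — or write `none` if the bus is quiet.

[1] P1: load  L3 | P0:I, P1:E(50), P2:I, P3:I | bus: BusRd
[2] P1: store L6 := 26 | P0:I, P1:M(26), P2:I, P3:I | bus: BusRdX
[3] P0: store L6 := 4 | P0:M(4), P1:I, P2:I, P3:I | bus: BusRdX,Flush
[4] P1: load  L5 | P0:I, P1:E(40), P2:I, P3:I | bus: BusRd
[5] P0: store L6 := 97 | P0:M(97), P1:I, P2:I, P3:I | bus: none
[6] P0: load  L6 | P0:M(97), P1:I, P2:I, P3:I | bus: none
[7] P2: store L6 := 35 | P0:I, P1:I, P2:M(35), P3:I | bus: BusRdX,Flush
[8] P2: store L6 := 30 | P0:I, P1:I, P2:M(30), P3:I | bus: none
[9] P1: store L6 := 49 | P0:I, P1:M(49), P2:I, P3:I | bus: BusRdX,Flush
[10] P0: store L6 := 92 | P0:M(92), P1:I, P2:I, P3:I | bus: BusRdX,Flush
[11] P3: store L6 := 85 | P0:I, P1:I, P2:I, P3:M(85) | bus: BusRdX,Flush
[12] P3: load  L6 | P0:I, P1:I, P2:I, P3:M(85) | bus: none
[13] P2: load  L4 | P0:I, P1:I, P2:E(50), P3:I | bus: BusRd
[14] P2: load  L6 | P0:I, P1:I, P2:S(85), P3:O(85) | bus: BusRd
[15] P0: store L1 := 60 | P0:M(60), P1:I, P2:I, P3:I | bus: BusRdX
[16] P3: load  L6 | P0:I, P1:I, P2:S(85), P3:O(85) | bus: none
[17] P2: store L7 := 85 | P0:I, P1:I, P2:M(85), P3:I | bus: BusRdX
[18] P1: load  L6 | P0:I, P1:S(85), P2:S(85), P3:O(85) | bus: BusRd
[19] P3: load  L6 | P0:I, P1:S(85), P2:S(85), P3:O(85) | bus: none
[20] P1: load  L0 | P0:I, P1:E(20), P2:I, P3:I | bus: BusRd
[21] P0: load  L6 | P0:S(85), P1:S(85), P2:S(85), P3:O(85) | bus: BusRd
[22] P2: load  L6 | P0:S(85), P1:S(85), P2:S(85), P3:O(85) | bus: none
[23] P2: load  L6 | P0:S(85), P1:S(85), P2:S(85), P3:O(85) | bus: none

bus = BusRdX,Flush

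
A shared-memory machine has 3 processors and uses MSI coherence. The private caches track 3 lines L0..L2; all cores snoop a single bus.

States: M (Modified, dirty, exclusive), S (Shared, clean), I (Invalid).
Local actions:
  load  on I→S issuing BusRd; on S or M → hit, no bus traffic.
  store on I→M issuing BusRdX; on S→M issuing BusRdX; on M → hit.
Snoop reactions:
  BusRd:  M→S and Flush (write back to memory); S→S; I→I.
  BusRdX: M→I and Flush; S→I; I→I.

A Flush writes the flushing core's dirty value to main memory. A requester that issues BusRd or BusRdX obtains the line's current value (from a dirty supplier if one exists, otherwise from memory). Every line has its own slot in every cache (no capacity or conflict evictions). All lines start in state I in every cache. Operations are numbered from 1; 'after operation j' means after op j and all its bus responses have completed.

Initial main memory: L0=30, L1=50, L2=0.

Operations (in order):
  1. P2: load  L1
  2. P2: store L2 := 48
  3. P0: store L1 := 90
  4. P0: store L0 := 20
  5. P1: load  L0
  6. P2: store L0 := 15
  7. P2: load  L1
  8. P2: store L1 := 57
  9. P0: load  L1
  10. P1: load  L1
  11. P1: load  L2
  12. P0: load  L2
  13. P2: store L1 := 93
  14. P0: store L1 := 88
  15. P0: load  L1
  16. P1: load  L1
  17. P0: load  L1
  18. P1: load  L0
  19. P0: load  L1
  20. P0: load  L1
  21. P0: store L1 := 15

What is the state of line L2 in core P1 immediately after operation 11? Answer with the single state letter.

state = S

step 1: P2: load  L1  ⟶  IIS  (L1)  txn=BusRd  M[L1]=50
step 2: P2: store L2 := 48  ⟶  IIM  (L2)  txn=BusRdX  M[L2]=0
step 3: P0: store L1 := 90  ⟶  MII  (L1)  txn=BusRdX  M[L1]=50
step 4: P0: store L0 := 20  ⟶  MII  (L0)  txn=BusRdX  M[L0]=30
step 5: P1: load  L0  ⟶  SSI  (L0)  txn=BusRd+Flush  M[L0]=20
step 6: P2: store L0 := 15  ⟶  IIM  (L0)  txn=BusRdX  M[L0]=20
step 7: P2: load  L1  ⟶  SIS  (L1)  txn=BusRd+Flush  M[L1]=90
step 8: P2: store L1 := 57  ⟶  IIM  (L1)  txn=BusRdX  M[L1]=90
step 9: P0: load  L1  ⟶  SIS  (L1)  txn=BusRd+Flush  M[L1]=57
step 10: P1: load  L1  ⟶  SSS  (L1)  txn=BusRd  M[L1]=57
step 11: P1: load  L2  ⟶  ISS  (L2)  txn=BusRd+Flush  M[L2]=48
step 12: P0: load  L2  ⟶  SSS  (L2)  txn=BusRd  M[L2]=48
step 13: P2: store L1 := 93  ⟶  IIM  (L1)  txn=BusRdX  M[L1]=57
step 14: P0: store L1 := 88  ⟶  MII  (L1)  txn=BusRdX+Flush  M[L1]=93
step 15: P0: load  L1  ⟶  MII  (L1)  txn=∅  M[L1]=93
step 16: P1: load  L1  ⟶  SSI  (L1)  txn=BusRd+Flush  M[L1]=88
step 17: P0: load  L1  ⟶  SSI  (L1)  txn=∅  M[L1]=88
step 18: P1: load  L0  ⟶  ISS  (L0)  txn=BusRd+Flush  M[L0]=15
step 19: P0: load  L1  ⟶  SSI  (L1)  txn=∅  M[L1]=88
step 20: P0: load  L1  ⟶  SSI  (L1)  txn=∅  M[L1]=88
step 21: P0: store L1 := 15  ⟶  MII  (L1)  txn=BusRdX  M[L1]=88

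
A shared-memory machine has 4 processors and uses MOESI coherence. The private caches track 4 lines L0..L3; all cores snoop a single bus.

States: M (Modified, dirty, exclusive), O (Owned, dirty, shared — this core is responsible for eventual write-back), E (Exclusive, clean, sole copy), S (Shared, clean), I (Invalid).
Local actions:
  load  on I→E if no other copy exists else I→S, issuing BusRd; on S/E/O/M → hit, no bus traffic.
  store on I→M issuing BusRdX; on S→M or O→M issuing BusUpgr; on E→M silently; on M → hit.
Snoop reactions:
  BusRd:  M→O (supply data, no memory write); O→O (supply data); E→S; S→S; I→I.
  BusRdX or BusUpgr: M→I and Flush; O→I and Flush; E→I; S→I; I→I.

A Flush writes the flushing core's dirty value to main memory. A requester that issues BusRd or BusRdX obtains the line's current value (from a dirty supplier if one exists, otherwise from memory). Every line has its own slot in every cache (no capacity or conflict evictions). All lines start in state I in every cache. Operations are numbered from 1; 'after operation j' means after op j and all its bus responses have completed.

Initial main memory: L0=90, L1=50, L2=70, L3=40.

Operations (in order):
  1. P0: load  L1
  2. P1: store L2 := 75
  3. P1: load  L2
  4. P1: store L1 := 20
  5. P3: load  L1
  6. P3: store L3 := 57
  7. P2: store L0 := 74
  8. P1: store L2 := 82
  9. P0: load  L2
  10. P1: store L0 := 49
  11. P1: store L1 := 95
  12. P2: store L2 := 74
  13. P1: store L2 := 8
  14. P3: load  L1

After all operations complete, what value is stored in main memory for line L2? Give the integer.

step 1: P0: load  L1  ⟶  EIII  (L1)  txn=BusRd  M[L1]=50
step 2: P1: store L2 := 75  ⟶  IMII  (L2)  txn=BusRdX  M[L2]=70
step 3: P1: load  L2  ⟶  IMII  (L2)  txn=∅  M[L2]=70
step 4: P1: store L1 := 20  ⟶  IMII  (L1)  txn=BusRdX  M[L1]=50
step 5: P3: load  L1  ⟶  IOIS  (L1)  txn=BusRd  M[L1]=50
step 6: P3: store L3 := 57  ⟶  IIIM  (L3)  txn=BusRdX  M[L3]=40
step 7: P2: store L0 := 74  ⟶  IIMI  (L0)  txn=BusRdX  M[L0]=90
step 8: P1: store L2 := 82  ⟶  IMII  (L2)  txn=∅  M[L2]=70
step 9: P0: load  L2  ⟶  SOII  (L2)  txn=BusRd  M[L2]=70
step 10: P1: store L0 := 49  ⟶  IMII  (L0)  txn=BusRdX+Flush  M[L0]=74
step 11: P1: store L1 := 95  ⟶  IMII  (L1)  txn=BusUpgr  M[L1]=50
step 12: P2: store L2 := 74  ⟶  IIMI  (L2)  txn=BusRdX+Flush  M[L2]=82
step 13: P1: store L2 := 8  ⟶  IMII  (L2)  txn=BusRdX+Flush  M[L2]=74
step 14: P3: load  L1  ⟶  IOIS  (L1)  txn=BusRd  M[L1]=50

memory[L2] = 74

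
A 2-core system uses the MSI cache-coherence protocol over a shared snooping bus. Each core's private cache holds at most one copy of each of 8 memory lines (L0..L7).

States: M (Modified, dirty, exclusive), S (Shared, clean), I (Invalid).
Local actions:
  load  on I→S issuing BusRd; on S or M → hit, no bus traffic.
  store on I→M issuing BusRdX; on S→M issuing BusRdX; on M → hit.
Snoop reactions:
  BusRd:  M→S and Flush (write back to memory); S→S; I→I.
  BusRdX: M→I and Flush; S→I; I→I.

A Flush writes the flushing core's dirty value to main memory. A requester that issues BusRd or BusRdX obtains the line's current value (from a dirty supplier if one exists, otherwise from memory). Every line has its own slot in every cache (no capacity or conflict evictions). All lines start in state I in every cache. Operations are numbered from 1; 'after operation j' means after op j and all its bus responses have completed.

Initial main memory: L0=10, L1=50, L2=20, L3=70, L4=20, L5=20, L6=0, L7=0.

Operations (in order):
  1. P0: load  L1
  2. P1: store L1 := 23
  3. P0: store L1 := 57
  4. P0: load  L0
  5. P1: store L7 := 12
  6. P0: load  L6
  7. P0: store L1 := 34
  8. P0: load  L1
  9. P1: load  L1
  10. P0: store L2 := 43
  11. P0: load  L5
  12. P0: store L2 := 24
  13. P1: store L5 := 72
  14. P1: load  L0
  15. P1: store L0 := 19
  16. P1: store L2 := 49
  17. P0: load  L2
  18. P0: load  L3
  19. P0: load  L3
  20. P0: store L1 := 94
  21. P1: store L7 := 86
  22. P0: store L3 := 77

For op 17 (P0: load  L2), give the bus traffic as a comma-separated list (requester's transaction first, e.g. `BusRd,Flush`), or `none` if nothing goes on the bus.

bus = BusRd,Flush

step 1: P0: load  L1  ⟶  SI  (L1)  txn=BusRd  M[L1]=50
step 2: P1: store L1 := 23  ⟶  IM  (L1)  txn=BusRdX  M[L1]=50
step 3: P0: store L1 := 57  ⟶  MI  (L1)  txn=BusRdX+Flush  M[L1]=23
step 4: P0: load  L0  ⟶  SI  (L0)  txn=BusRd  M[L0]=10
step 5: P1: store L7 := 12  ⟶  IM  (L7)  txn=BusRdX  M[L7]=0
step 6: P0: load  L6  ⟶  SI  (L6)  txn=BusRd  M[L6]=0
step 7: P0: store L1 := 34  ⟶  MI  (L1)  txn=∅  M[L1]=23
step 8: P0: load  L1  ⟶  MI  (L1)  txn=∅  M[L1]=23
step 9: P1: load  L1  ⟶  SS  (L1)  txn=BusRd+Flush  M[L1]=34
step 10: P0: store L2 := 43  ⟶  MI  (L2)  txn=BusRdX  M[L2]=20
step 11: P0: load  L5  ⟶  SI  (L5)  txn=BusRd  M[L5]=20
step 12: P0: store L2 := 24  ⟶  MI  (L2)  txn=∅  M[L2]=20
step 13: P1: store L5 := 72  ⟶  IM  (L5)  txn=BusRdX  M[L5]=20
step 14: P1: load  L0  ⟶  SS  (L0)  txn=BusRd  M[L0]=10
step 15: P1: store L0 := 19  ⟶  IM  (L0)  txn=BusRdX  M[L0]=10
step 16: P1: store L2 := 49  ⟶  IM  (L2)  txn=BusRdX+Flush  M[L2]=24
step 17: P0: load  L2  ⟶  SS  (L2)  txn=BusRd+Flush  M[L2]=49
step 18: P0: load  L3  ⟶  SI  (L3)  txn=BusRd  M[L3]=70
step 19: P0: load  L3  ⟶  SI  (L3)  txn=∅  M[L3]=70
step 20: P0: store L1 := 94  ⟶  MI  (L1)  txn=BusRdX  M[L1]=34
step 21: P1: store L7 := 86  ⟶  IM  (L7)  txn=∅  M[L7]=0
step 22: P0: store L3 := 77  ⟶  MI  (L3)  txn=BusRdX  M[L3]=70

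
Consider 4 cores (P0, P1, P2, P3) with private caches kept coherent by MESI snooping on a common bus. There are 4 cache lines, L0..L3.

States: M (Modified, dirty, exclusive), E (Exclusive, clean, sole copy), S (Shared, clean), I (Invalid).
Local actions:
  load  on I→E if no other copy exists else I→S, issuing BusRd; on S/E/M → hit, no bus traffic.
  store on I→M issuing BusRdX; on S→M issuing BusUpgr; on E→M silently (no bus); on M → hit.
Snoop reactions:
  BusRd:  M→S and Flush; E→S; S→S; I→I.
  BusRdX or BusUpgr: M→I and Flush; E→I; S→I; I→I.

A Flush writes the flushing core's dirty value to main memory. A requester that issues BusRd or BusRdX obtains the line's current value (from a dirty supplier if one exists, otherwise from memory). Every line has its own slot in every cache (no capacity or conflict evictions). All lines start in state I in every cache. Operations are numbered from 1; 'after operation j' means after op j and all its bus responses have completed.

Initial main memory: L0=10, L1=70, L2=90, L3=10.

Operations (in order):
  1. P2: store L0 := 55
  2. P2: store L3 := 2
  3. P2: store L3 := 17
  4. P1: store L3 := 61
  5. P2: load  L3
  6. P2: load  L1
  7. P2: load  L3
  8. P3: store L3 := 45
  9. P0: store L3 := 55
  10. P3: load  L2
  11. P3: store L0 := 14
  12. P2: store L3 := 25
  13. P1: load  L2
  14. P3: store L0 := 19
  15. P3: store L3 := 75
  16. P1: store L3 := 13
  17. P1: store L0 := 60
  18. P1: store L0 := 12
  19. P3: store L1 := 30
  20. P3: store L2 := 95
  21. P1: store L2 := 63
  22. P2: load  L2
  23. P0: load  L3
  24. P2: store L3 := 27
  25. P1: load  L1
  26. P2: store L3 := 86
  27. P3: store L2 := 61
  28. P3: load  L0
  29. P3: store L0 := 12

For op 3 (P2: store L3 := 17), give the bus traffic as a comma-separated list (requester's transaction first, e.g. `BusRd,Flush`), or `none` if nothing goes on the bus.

bus = none

1. P2: store L0 := 55  bus=[BusRdX]  L0: P0=I P1=I P2=M P3=I  mem[L0]=10
2. P2: store L3 := 2  bus=[BusRdX]  L3: P0=I P1=I P2=M P3=I  mem[L3]=10
3. P2: store L3 := 17  bus=[-]  L3: P0=I P1=I P2=M P3=I  mem[L3]=10
4. P1: store L3 := 61  bus=[BusRdX,Flush]  L3: P0=I P1=M P2=I P3=I  mem[L3]=17
5. P2: load  L3  bus=[BusRd,Flush]  L3: P0=I P1=S P2=S P3=I  mem[L3]=61
6. P2: load  L1  bus=[BusRd]  L1: P0=I P1=I P2=E P3=I  mem[L1]=70
7. P2: load  L3  bus=[-]  L3: P0=I P1=S P2=S P3=I  mem[L3]=61
8. P3: store L3 := 45  bus=[BusRdX]  L3: P0=I P1=I P2=I P3=M  mem[L3]=61
9. P0: store L3 := 55  bus=[BusRdX,Flush]  L3: P0=M P1=I P2=I P3=I  mem[L3]=45
10. P3: load  L2  bus=[BusRd]  L2: P0=I P1=I P2=I P3=E  mem[L2]=90
11. P3: store L0 := 14  bus=[BusRdX,Flush]  L0: P0=I P1=I P2=I P3=M  mem[L0]=55
12. P2: store L3 := 25  bus=[BusRdX,Flush]  L3: P0=I P1=I P2=M P3=I  mem[L3]=55
13. P1: load  L2  bus=[BusRd]  L2: P0=I P1=S P2=I P3=S  mem[L2]=90
14. P3: store L0 := 19  bus=[-]  L0: P0=I P1=I P2=I P3=M  mem[L0]=55
15. P3: store L3 := 75  bus=[BusRdX,Flush]  L3: P0=I P1=I P2=I P3=M  mem[L3]=25
16. P1: store L3 := 13  bus=[BusRdX,Flush]  L3: P0=I P1=M P2=I P3=I  mem[L3]=75
17. P1: store L0 := 60  bus=[BusRdX,Flush]  L0: P0=I P1=M P2=I P3=I  mem[L0]=19
18. P1: store L0 := 12  bus=[-]  L0: P0=I P1=M P2=I P3=I  mem[L0]=19
19. P3: store L1 := 30  bus=[BusRdX]  L1: P0=I P1=I P2=I P3=M  mem[L1]=70
20. P3: store L2 := 95  bus=[BusUpgr]  L2: P0=I P1=I P2=I P3=M  mem[L2]=90
21. P1: store L2 := 63  bus=[BusRdX,Flush]  L2: P0=I P1=M P2=I P3=I  mem[L2]=95
22. P2: load  L2  bus=[BusRd,Flush]  L2: P0=I P1=S P2=S P3=I  mem[L2]=63
23. P0: load  L3  bus=[BusRd,Flush]  L3: P0=S P1=S P2=I P3=I  mem[L3]=13
24. P2: store L3 := 27  bus=[BusRdX]  L3: P0=I P1=I P2=M P3=I  mem[L3]=13
25. P1: load  L1  bus=[BusRd,Flush]  L1: P0=I P1=S P2=I P3=S  mem[L1]=30
26. P2: store L3 := 86  bus=[-]  L3: P0=I P1=I P2=M P3=I  mem[L3]=13
27. P3: store L2 := 61  bus=[BusRdX]  L2: P0=I P1=I P2=I P3=M  mem[L2]=63
28. P3: load  L0  bus=[BusRd,Flush]  L0: P0=I P1=S P2=I P3=S  mem[L0]=12
29. P3: store L0 := 12  bus=[BusUpgr]  L0: P0=I P1=I P2=I P3=M  mem[L0]=12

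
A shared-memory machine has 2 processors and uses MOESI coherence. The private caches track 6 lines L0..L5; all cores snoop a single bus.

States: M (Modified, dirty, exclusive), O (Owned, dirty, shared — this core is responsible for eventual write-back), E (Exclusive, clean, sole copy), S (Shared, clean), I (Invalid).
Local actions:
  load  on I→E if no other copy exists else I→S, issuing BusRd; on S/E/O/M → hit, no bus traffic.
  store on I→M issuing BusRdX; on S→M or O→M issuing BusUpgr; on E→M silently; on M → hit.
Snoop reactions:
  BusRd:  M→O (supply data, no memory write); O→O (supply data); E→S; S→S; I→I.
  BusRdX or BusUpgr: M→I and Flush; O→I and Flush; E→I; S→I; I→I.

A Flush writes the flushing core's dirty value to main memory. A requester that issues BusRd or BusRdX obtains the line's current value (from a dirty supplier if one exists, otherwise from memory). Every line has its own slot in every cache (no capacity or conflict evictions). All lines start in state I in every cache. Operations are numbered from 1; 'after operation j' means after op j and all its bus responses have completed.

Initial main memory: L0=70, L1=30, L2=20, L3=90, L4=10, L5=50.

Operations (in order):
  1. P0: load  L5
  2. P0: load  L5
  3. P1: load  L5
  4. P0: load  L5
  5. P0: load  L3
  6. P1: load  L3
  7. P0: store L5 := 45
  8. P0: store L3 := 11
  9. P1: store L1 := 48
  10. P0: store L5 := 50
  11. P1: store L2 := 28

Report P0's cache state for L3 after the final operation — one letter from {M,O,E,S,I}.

1. P0: load  L5  bus=[BusRd]  L5: P0=E P1=I  mem[L5]=50
2. P0: load  L5  bus=[-]  L5: P0=E P1=I  mem[L5]=50
3. P1: load  L5  bus=[BusRd]  L5: P0=S P1=S  mem[L5]=50
4. P0: load  L5  bus=[-]  L5: P0=S P1=S  mem[L5]=50
5. P0: load  L3  bus=[BusRd]  L3: P0=E P1=I  mem[L3]=90
6. P1: load  L3  bus=[BusRd]  L3: P0=S P1=S  mem[L3]=90
7. P0: store L5 := 45  bus=[BusUpgr]  L5: P0=M P1=I  mem[L5]=50
8. P0: store L3 := 11  bus=[BusUpgr]  L3: P0=M P1=I  mem[L3]=90
9. P1: store L1 := 48  bus=[BusRdX]  L1: P0=I P1=M  mem[L1]=30
10. P0: store L5 := 50  bus=[-]  L5: P0=M P1=I  mem[L5]=50
11. P1: store L2 := 28  bus=[BusRdX]  L2: P0=I P1=M  mem[L2]=20

state = M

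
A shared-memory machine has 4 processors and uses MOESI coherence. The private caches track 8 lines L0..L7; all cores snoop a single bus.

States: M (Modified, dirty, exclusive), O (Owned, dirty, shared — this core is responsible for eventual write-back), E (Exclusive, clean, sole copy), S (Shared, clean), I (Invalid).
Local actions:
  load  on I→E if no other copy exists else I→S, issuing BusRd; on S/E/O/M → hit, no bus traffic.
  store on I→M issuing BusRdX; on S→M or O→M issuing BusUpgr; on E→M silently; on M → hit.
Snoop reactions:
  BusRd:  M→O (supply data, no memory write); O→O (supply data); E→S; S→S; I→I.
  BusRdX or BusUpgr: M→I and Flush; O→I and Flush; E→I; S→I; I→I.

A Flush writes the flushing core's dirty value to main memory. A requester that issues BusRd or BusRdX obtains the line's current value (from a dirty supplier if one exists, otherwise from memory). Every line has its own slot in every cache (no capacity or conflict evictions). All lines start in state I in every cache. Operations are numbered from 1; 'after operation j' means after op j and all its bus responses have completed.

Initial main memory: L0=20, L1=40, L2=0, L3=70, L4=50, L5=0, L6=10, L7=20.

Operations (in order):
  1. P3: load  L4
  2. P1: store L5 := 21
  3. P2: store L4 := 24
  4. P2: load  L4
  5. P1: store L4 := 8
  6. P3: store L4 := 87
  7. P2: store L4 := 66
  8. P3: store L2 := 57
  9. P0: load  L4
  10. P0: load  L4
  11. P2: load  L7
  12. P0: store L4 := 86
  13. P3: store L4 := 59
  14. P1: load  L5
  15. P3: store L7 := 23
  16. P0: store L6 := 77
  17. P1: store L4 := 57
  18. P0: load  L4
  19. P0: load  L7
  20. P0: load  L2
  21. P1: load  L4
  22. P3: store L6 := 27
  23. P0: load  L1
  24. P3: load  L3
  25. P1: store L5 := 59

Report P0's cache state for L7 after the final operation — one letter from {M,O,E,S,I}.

state = S

  op1 P3: load  L4 → I/I/I/E on L4; bus BusRd; mem=50
  op2 P1: store L5 := 21 → I/M/I/I on L5; bus BusRdX; mem=0
  op3 P2: store L4 := 24 → I/I/M/I on L4; bus BusRdX; mem=50
  op4 P2: load  L4 → I/I/M/I on L4; bus (none); mem=50
  op5 P1: store L4 := 8 → I/M/I/I on L4; bus BusRdX Flush; mem=24
  op6 P3: store L4 := 87 → I/I/I/M on L4; bus BusRdX Flush; mem=8
  op7 P2: store L4 := 66 → I/I/M/I on L4; bus BusRdX Flush; mem=87
  op8 P3: store L2 := 57 → I/I/I/M on L2; bus BusRdX; mem=0
  op9 P0: load  L4 → S/I/O/I on L4; bus BusRd; mem=87
  op10 P0: load  L4 → S/I/O/I on L4; bus (none); mem=87
  op11 P2: load  L7 → I/I/E/I on L7; bus BusRd; mem=20
  op12 P0: store L4 := 86 → M/I/I/I on L4; bus BusUpgr Flush; mem=66
  op13 P3: store L4 := 59 → I/I/I/M on L4; bus BusRdX Flush; mem=86
  op14 P1: load  L5 → I/M/I/I on L5; bus (none); mem=0
  op15 P3: store L7 := 23 → I/I/I/M on L7; bus BusRdX; mem=20
  op16 P0: store L6 := 77 → M/I/I/I on L6; bus BusRdX; mem=10
  op17 P1: store L4 := 57 → I/M/I/I on L4; bus BusRdX Flush; mem=59
  op18 P0: load  L4 → S/O/I/I on L4; bus BusRd; mem=59
  op19 P0: load  L7 → S/I/I/O on L7; bus BusRd; mem=20
  op20 P0: load  L2 → S/I/I/O on L2; bus BusRd; mem=0
  op21 P1: load  L4 → S/O/I/I on L4; bus (none); mem=59
  op22 P3: store L6 := 27 → I/I/I/M on L6; bus BusRdX Flush; mem=77
  op23 P0: load  L1 → E/I/I/I on L1; bus BusRd; mem=40
  op24 P3: load  L3 → I/I/I/E on L3; bus BusRd; mem=70
  op25 P1: store L5 := 59 → I/M/I/I on L5; bus (none); mem=0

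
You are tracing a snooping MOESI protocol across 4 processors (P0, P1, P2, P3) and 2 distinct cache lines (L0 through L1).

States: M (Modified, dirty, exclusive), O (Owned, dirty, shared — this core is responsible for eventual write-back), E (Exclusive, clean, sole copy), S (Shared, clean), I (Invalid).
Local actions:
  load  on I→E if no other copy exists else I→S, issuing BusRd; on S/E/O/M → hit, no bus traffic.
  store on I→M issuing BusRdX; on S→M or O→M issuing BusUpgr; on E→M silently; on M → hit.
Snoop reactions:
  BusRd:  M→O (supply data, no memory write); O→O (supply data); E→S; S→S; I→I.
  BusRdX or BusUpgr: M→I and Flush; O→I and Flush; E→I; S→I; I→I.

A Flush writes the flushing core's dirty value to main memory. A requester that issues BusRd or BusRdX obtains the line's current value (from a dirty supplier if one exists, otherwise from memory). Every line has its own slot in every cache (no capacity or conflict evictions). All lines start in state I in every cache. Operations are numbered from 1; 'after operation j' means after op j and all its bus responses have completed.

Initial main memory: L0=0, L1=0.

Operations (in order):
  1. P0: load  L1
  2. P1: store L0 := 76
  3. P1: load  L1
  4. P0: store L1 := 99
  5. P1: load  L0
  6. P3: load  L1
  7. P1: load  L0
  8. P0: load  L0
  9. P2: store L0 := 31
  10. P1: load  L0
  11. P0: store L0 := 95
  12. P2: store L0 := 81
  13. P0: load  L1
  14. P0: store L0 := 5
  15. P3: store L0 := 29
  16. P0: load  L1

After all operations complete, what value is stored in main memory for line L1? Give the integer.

[1] P0: load  L1 | P0:E(0), P1:I, P2:I, P3:I | bus: BusRd
[2] P1: store L0 := 76 | P0:I, P1:M(76), P2:I, P3:I | bus: BusRdX
[3] P1: load  L1 | P0:S(0), P1:S(0), P2:I, P3:I | bus: BusRd
[4] P0: store L1 := 99 | P0:M(99), P1:I, P2:I, P3:I | bus: BusUpgr
[5] P1: load  L0 | P0:I, P1:M(76), P2:I, P3:I | bus: none
[6] P3: load  L1 | P0:O(99), P1:I, P2:I, P3:S(99) | bus: BusRd
[7] P1: load  L0 | P0:I, P1:M(76), P2:I, P3:I | bus: none
[8] P0: load  L0 | P0:S(76), P1:O(76), P2:I, P3:I | bus: BusRd
[9] P2: store L0 := 31 | P0:I, P1:I, P2:M(31), P3:I | bus: BusRdX,Flush
[10] P1: load  L0 | P0:I, P1:S(31), P2:O(31), P3:I | bus: BusRd
[11] P0: store L0 := 95 | P0:M(95), P1:I, P2:I, P3:I | bus: BusRdX,Flush
[12] P2: store L0 := 81 | P0:I, P1:I, P2:M(81), P3:I | bus: BusRdX,Flush
[13] P0: load  L1 | P0:O(99), P1:I, P2:I, P3:S(99) | bus: none
[14] P0: store L0 := 5 | P0:M(5), P1:I, P2:I, P3:I | bus: BusRdX,Flush
[15] P3: store L0 := 29 | P0:I, P1:I, P2:I, P3:M(29) | bus: BusRdX,Flush
[16] P0: load  L1 | P0:O(99), P1:I, P2:I, P3:S(99) | bus: none

memory[L1] = 0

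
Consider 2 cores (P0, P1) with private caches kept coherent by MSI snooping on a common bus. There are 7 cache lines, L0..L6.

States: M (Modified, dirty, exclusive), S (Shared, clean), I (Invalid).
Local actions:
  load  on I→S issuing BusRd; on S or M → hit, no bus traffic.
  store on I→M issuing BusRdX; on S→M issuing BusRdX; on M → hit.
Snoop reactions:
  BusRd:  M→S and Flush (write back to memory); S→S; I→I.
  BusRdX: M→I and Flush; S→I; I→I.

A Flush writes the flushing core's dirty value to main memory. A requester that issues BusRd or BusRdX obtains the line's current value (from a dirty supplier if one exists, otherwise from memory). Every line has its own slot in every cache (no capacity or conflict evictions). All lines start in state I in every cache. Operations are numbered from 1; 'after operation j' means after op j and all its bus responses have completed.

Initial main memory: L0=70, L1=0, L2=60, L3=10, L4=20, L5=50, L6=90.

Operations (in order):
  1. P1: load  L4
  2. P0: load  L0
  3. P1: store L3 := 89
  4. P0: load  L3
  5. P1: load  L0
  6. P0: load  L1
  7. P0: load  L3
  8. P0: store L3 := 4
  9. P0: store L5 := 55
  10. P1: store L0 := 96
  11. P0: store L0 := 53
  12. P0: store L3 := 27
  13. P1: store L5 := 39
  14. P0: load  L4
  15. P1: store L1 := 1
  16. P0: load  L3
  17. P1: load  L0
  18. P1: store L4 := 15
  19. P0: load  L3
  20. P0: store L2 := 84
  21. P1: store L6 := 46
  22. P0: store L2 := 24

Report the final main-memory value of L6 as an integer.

memory[L6] = 90

step 1: P1: load  L4  ⟶  IS  (L4)  txn=BusRd  M[L4]=20
step 2: P0: load  L0  ⟶  SI  (L0)  txn=BusRd  M[L0]=70
step 3: P1: store L3 := 89  ⟶  IM  (L3)  txn=BusRdX  M[L3]=10
step 4: P0: load  L3  ⟶  SS  (L3)  txn=BusRd+Flush  M[L3]=89
step 5: P1: load  L0  ⟶  SS  (L0)  txn=BusRd  M[L0]=70
step 6: P0: load  L1  ⟶  SI  (L1)  txn=BusRd  M[L1]=0
step 7: P0: load  L3  ⟶  SS  (L3)  txn=∅  M[L3]=89
step 8: P0: store L3 := 4  ⟶  MI  (L3)  txn=BusRdX  M[L3]=89
step 9: P0: store L5 := 55  ⟶  MI  (L5)  txn=BusRdX  M[L5]=50
step 10: P1: store L0 := 96  ⟶  IM  (L0)  txn=BusRdX  M[L0]=70
step 11: P0: store L0 := 53  ⟶  MI  (L0)  txn=BusRdX+Flush  M[L0]=96
step 12: P0: store L3 := 27  ⟶  MI  (L3)  txn=∅  M[L3]=89
step 13: P1: store L5 := 39  ⟶  IM  (L5)  txn=BusRdX+Flush  M[L5]=55
step 14: P0: load  L4  ⟶  SS  (L4)  txn=BusRd  M[L4]=20
step 15: P1: store L1 := 1  ⟶  IM  (L1)  txn=BusRdX  M[L1]=0
step 16: P0: load  L3  ⟶  MI  (L3)  txn=∅  M[L3]=89
step 17: P1: load  L0  ⟶  SS  (L0)  txn=BusRd+Flush  M[L0]=53
step 18: P1: store L4 := 15  ⟶  IM  (L4)  txn=BusRdX  M[L4]=20
step 19: P0: load  L3  ⟶  MI  (L3)  txn=∅  M[L3]=89
step 20: P0: store L2 := 84  ⟶  MI  (L2)  txn=BusRdX  M[L2]=60
step 21: P1: store L6 := 46  ⟶  IM  (L6)  txn=BusRdX  M[L6]=90
step 22: P0: store L2 := 24  ⟶  MI  (L2)  txn=∅  M[L2]=60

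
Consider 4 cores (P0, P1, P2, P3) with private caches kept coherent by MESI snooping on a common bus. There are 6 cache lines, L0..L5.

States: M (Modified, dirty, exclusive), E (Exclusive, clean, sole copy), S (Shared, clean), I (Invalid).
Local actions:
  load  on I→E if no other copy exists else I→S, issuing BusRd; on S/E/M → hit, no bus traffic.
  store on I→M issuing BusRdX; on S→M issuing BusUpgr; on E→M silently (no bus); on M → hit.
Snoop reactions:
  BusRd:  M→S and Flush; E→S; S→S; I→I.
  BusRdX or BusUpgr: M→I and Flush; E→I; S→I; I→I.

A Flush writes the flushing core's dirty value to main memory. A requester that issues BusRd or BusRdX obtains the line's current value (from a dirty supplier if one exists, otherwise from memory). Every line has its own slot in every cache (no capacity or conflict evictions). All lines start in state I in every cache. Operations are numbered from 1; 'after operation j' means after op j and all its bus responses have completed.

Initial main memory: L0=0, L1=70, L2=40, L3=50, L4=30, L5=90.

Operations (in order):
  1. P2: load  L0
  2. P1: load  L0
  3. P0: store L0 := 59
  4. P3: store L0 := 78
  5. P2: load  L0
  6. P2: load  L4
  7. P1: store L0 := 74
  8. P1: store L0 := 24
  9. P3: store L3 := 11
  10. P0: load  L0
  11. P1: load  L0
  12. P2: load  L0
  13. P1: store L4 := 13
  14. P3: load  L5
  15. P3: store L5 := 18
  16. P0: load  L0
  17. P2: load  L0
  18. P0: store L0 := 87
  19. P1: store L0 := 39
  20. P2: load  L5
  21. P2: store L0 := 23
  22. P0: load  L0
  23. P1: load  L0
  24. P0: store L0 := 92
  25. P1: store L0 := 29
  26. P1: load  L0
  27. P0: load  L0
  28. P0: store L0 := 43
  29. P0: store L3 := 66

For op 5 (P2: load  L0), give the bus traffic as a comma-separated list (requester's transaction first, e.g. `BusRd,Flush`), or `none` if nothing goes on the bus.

bus = BusRd,Flush

[1] P2: load  L0 | P0:I, P1:I, P2:E(0), P3:I | bus: BusRd
[2] P1: load  L0 | P0:I, P1:S(0), P2:S(0), P3:I | bus: BusRd
[3] P0: store L0 := 59 | P0:M(59), P1:I, P2:I, P3:I | bus: BusRdX
[4] P3: store L0 := 78 | P0:I, P1:I, P2:I, P3:M(78) | bus: BusRdX,Flush
[5] P2: load  L0 | P0:I, P1:I, P2:S(78), P3:S(78) | bus: BusRd,Flush
[6] P2: load  L4 | P0:I, P1:I, P2:E(30), P3:I | bus: BusRd
[7] P1: store L0 := 74 | P0:I, P1:M(74), P2:I, P3:I | bus: BusRdX
[8] P1: store L0 := 24 | P0:I, P1:M(24), P2:I, P3:I | bus: none
[9] P3: store L3 := 11 | P0:I, P1:I, P2:I, P3:M(11) | bus: BusRdX
[10] P0: load  L0 | P0:S(24), P1:S(24), P2:I, P3:I | bus: BusRd,Flush
[11] P1: load  L0 | P0:S(24), P1:S(24), P2:I, P3:I | bus: none
[12] P2: load  L0 | P0:S(24), P1:S(24), P2:S(24), P3:I | bus: BusRd
[13] P1: store L4 := 13 | P0:I, P1:M(13), P2:I, P3:I | bus: BusRdX
[14] P3: load  L5 | P0:I, P1:I, P2:I, P3:E(90) | bus: BusRd
[15] P3: store L5 := 18 | P0:I, P1:I, P2:I, P3:M(18) | bus: none
[16] P0: load  L0 | P0:S(24), P1:S(24), P2:S(24), P3:I | bus: none
[17] P2: load  L0 | P0:S(24), P1:S(24), P2:S(24), P3:I | bus: none
[18] P0: store L0 := 87 | P0:M(87), P1:I, P2:I, P3:I | bus: BusUpgr
[19] P1: store L0 := 39 | P0:I, P1:M(39), P2:I, P3:I | bus: BusRdX,Flush
[20] P2: load  L5 | P0:I, P1:I, P2:S(18), P3:S(18) | bus: BusRd,Flush
[21] P2: store L0 := 23 | P0:I, P1:I, P2:M(23), P3:I | bus: BusRdX,Flush
[22] P0: load  L0 | P0:S(23), P1:I, P2:S(23), P3:I | bus: BusRd,Flush
[23] P1: load  L0 | P0:S(23), P1:S(23), P2:S(23), P3:I | bus: BusRd
[24] P0: store L0 := 92 | P0:M(92), P1:I, P2:I, P3:I | bus: BusUpgr
[25] P1: store L0 := 29 | P0:I, P1:M(29), P2:I, P3:I | bus: BusRdX,Flush
[26] P1: load  L0 | P0:I, P1:M(29), P2:I, P3:I | bus: none
[27] P0: load  L0 | P0:S(29), P1:S(29), P2:I, P3:I | bus: BusRd,Flush
[28] P0: store L0 := 43 | P0:M(43), P1:I, P2:I, P3:I | bus: BusUpgr
[29] P0: store L3 := 66 | P0:M(66), P1:I, P2:I, P3:I | bus: BusRdX,Flush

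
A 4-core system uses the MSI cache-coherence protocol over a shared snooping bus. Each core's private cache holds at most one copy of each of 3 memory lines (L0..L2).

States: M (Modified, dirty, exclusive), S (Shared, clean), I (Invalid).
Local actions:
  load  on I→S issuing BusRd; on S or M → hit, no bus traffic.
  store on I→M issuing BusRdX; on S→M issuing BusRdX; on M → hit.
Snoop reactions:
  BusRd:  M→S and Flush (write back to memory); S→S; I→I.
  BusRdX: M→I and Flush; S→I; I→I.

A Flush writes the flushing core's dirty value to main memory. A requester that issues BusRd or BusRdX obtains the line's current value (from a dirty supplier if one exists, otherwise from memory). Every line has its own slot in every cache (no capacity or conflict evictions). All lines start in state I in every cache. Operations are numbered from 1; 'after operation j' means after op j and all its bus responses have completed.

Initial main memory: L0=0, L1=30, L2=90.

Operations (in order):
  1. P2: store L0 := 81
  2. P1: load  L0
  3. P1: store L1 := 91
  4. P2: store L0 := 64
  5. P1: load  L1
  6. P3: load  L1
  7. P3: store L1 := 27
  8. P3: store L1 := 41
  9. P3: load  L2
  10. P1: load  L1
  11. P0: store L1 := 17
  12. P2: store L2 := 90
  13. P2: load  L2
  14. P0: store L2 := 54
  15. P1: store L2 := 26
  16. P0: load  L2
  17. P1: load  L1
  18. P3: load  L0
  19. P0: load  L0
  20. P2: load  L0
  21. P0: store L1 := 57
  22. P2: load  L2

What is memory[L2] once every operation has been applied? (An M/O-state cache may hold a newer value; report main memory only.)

step 1: P2: store L0 := 81  ⟶  IIMI  (L0)  txn=BusRdX  M[L0]=0
step 2: P1: load  L0  ⟶  ISSI  (L0)  txn=BusRd+Flush  M[L0]=81
step 3: P1: store L1 := 91  ⟶  IMII  (L1)  txn=BusRdX  M[L1]=30
step 4: P2: store L0 := 64  ⟶  IIMI  (L0)  txn=BusRdX  M[L0]=81
step 5: P1: load  L1  ⟶  IMII  (L1)  txn=∅  M[L1]=30
step 6: P3: load  L1  ⟶  ISIS  (L1)  txn=BusRd+Flush  M[L1]=91
step 7: P3: store L1 := 27  ⟶  IIIM  (L1)  txn=BusRdX  M[L1]=91
step 8: P3: store L1 := 41  ⟶  IIIM  (L1)  txn=∅  M[L1]=91
step 9: P3: load  L2  ⟶  IIIS  (L2)  txn=BusRd  M[L2]=90
step 10: P1: load  L1  ⟶  ISIS  (L1)  txn=BusRd+Flush  M[L1]=41
step 11: P0: store L1 := 17  ⟶  MIII  (L1)  txn=BusRdX  M[L1]=41
step 12: P2: store L2 := 90  ⟶  IIMI  (L2)  txn=BusRdX  M[L2]=90
step 13: P2: load  L2  ⟶  IIMI  (L2)  txn=∅  M[L2]=90
step 14: P0: store L2 := 54  ⟶  MIII  (L2)  txn=BusRdX+Flush  M[L2]=90
step 15: P1: store L2 := 26  ⟶  IMII  (L2)  txn=BusRdX+Flush  M[L2]=54
step 16: P0: load  L2  ⟶  SSII  (L2)  txn=BusRd+Flush  M[L2]=26
step 17: P1: load  L1  ⟶  SSII  (L1)  txn=BusRd+Flush  M[L1]=17
step 18: P3: load  L0  ⟶  IISS  (L0)  txn=BusRd+Flush  M[L0]=64
step 19: P0: load  L0  ⟶  SISS  (L0)  txn=BusRd  M[L0]=64
step 20: P2: load  L0  ⟶  SISS  (L0)  txn=∅  M[L0]=64
step 21: P0: store L1 := 57  ⟶  MIII  (L1)  txn=BusRdX  M[L1]=17
step 22: P2: load  L2  ⟶  SSSI  (L2)  txn=BusRd  M[L2]=26

memory[L2] = 26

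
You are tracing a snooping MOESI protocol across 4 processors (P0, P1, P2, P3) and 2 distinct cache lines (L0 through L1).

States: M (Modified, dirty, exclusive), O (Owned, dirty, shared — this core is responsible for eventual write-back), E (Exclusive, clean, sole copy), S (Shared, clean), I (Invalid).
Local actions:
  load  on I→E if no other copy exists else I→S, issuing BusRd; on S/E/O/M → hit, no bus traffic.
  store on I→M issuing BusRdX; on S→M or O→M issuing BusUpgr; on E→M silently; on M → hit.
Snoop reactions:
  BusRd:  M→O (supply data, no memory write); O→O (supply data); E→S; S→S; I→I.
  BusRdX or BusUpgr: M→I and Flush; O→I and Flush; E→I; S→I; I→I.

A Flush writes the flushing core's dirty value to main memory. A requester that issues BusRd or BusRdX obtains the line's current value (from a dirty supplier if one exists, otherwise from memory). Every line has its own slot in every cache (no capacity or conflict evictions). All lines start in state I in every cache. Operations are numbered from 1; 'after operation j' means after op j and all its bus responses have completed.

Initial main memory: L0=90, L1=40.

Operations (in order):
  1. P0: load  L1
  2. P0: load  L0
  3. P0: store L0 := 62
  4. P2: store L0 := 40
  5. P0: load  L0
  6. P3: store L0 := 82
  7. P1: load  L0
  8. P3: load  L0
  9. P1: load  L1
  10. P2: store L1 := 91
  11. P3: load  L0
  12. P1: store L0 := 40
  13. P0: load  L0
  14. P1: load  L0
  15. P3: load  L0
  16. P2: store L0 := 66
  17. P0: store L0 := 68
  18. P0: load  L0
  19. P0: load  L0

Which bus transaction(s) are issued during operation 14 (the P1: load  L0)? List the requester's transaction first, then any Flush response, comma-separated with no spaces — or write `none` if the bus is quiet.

  op1 P0: load  L1 → E/I/I/I on L1; bus BusRd; mem=40
  op2 P0: load  L0 → E/I/I/I on L0; bus BusRd; mem=90
  op3 P0: store L0 := 62 → M/I/I/I on L0; bus (none); mem=90
  op4 P2: store L0 := 40 → I/I/M/I on L0; bus BusRdX Flush; mem=62
  op5 P0: load  L0 → S/I/O/I on L0; bus BusRd; mem=62
  op6 P3: store L0 := 82 → I/I/I/M on L0; bus BusRdX Flush; mem=40
  op7 P1: load  L0 → I/S/I/O on L0; bus BusRd; mem=40
  op8 P3: load  L0 → I/S/I/O on L0; bus (none); mem=40
  op9 P1: load  L1 → S/S/I/I on L1; bus BusRd; mem=40
  op10 P2: store L1 := 91 → I/I/M/I on L1; bus BusRdX; mem=40
  op11 P3: load  L0 → I/S/I/O on L0; bus (none); mem=40
  op12 P1: store L0 := 40 → I/M/I/I on L0; bus BusUpgr Flush; mem=82
  op13 P0: load  L0 → S/O/I/I on L0; bus BusRd; mem=82
  op14 P1: load  L0 → S/O/I/I on L0; bus (none); mem=82
  op15 P3: load  L0 → S/O/I/S on L0; bus BusRd; mem=82
  op16 P2: store L0 := 66 → I/I/M/I on L0; bus BusRdX Flush; mem=40
  op17 P0: store L0 := 68 → M/I/I/I on L0; bus BusRdX Flush; mem=66
  op18 P0: load  L0 → M/I/I/I on L0; bus (none); mem=66
  op19 P0: load  L0 → M/I/I/I on L0; bus (none); mem=66

bus = none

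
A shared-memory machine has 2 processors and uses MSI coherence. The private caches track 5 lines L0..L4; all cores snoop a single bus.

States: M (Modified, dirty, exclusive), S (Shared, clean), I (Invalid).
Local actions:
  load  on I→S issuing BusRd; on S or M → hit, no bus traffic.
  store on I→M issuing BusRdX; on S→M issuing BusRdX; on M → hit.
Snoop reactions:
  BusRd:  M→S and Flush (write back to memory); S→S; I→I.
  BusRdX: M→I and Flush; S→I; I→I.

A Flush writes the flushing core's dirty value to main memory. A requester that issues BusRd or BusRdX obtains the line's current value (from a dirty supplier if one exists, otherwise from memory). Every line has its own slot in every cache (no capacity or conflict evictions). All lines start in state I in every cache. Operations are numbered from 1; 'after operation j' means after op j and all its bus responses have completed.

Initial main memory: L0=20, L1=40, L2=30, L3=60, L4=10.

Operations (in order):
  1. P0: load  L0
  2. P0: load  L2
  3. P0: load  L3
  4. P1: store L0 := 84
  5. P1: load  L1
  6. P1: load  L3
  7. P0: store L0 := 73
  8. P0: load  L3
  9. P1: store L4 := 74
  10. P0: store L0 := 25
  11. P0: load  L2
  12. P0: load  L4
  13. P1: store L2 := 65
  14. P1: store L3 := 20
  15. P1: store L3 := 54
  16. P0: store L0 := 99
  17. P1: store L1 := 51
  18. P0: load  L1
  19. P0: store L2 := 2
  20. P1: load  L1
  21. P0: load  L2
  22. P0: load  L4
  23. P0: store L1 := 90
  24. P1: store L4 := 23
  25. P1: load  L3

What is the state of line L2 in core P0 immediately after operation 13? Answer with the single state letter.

state = I

1. P0: load  L0  bus=[BusRd]  L0: P0=S P1=I  mem[L0]=20
2. P0: load  L2  bus=[BusRd]  L2: P0=S P1=I  mem[L2]=30
3. P0: load  L3  bus=[BusRd]  L3: P0=S P1=I  mem[L3]=60
4. P1: store L0 := 84  bus=[BusRdX]  L0: P0=I P1=M  mem[L0]=20
5. P1: load  L1  bus=[BusRd]  L1: P0=I P1=S  mem[L1]=40
6. P1: load  L3  bus=[BusRd]  L3: P0=S P1=S  mem[L3]=60
7. P0: store L0 := 73  bus=[BusRdX,Flush]  L0: P0=M P1=I  mem[L0]=84
8. P0: load  L3  bus=[-]  L3: P0=S P1=S  mem[L3]=60
9. P1: store L4 := 74  bus=[BusRdX]  L4: P0=I P1=M  mem[L4]=10
10. P0: store L0 := 25  bus=[-]  L0: P0=M P1=I  mem[L0]=84
11. P0: load  L2  bus=[-]  L2: P0=S P1=I  mem[L2]=30
12. P0: load  L4  bus=[BusRd,Flush]  L4: P0=S P1=S  mem[L4]=74
13. P1: store L2 := 65  bus=[BusRdX]  L2: P0=I P1=M  mem[L2]=30
14. P1: store L3 := 20  bus=[BusRdX]  L3: P0=I P1=M  mem[L3]=60
15. P1: store L3 := 54  bus=[-]  L3: P0=I P1=M  mem[L3]=60
16. P0: store L0 := 99  bus=[-]  L0: P0=M P1=I  mem[L0]=84
17. P1: store L1 := 51  bus=[BusRdX]  L1: P0=I P1=M  mem[L1]=40
18. P0: load  L1  bus=[BusRd,Flush]  L1: P0=S P1=S  mem[L1]=51
19. P0: store L2 := 2  bus=[BusRdX,Flush]  L2: P0=M P1=I  mem[L2]=65
20. P1: load  L1  bus=[-]  L1: P0=S P1=S  mem[L1]=51
21. P0: load  L2  bus=[-]  L2: P0=M P1=I  mem[L2]=65
22. P0: load  L4  bus=[-]  L4: P0=S P1=S  mem[L4]=74
23. P0: store L1 := 90  bus=[BusRdX]  L1: P0=M P1=I  mem[L1]=51
24. P1: store L4 := 23  bus=[BusRdX]  L4: P0=I P1=M  mem[L4]=74
25. P1: load  L3  bus=[-]  L3: P0=I P1=M  mem[L3]=60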